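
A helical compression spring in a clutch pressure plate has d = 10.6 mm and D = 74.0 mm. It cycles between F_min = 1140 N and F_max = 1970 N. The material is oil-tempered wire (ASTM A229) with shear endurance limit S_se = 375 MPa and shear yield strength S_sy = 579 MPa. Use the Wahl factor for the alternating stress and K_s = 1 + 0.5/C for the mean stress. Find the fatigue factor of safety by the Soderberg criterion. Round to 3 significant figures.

1.50

C = D/d = 74.0/10.6 = 6.9811; K_W = (4C−1)/(4C−4)+0.615/C = 1.2135; K_s = 1+0.5/C = 1.0716
F_a = (F_max−F_min)/2 = 415 N; F_m = (F_max+F_min)/2 = 1555 N
τ_a = K_W·8F_aD/(πd³) = 1.2135 × 65.66 = 79.678 MPa
τ_m = K_s·8F_mD/(πd³) = 1.0716 × 246.03 = 263.65 MPa
Soderberg: 1/n_f = τ_a/S_se + τ_m/S_sy = 79.678/375 + 263.65/579 = 0.21247 + 0.45535 = 0.66783
n_f = 1/0.66783 = 1.497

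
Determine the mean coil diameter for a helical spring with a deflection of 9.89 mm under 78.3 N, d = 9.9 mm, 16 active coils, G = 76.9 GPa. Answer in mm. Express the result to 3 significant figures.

Required rate k = F/δ = 78.3/9.89 = 7.9171 N/mm
D = (Gd⁴/(8N_a·k))^(1/3) = (76.9×10³·9.9⁴/(8·16·7.9171))^(1/3)
  = (728940)^(1/3) = 89.9975 mm

90.0 mm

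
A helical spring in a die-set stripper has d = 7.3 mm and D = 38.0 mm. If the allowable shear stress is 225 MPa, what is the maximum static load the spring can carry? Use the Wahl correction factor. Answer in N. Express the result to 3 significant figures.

C = D/d = 38.0/7.3 = 5.2055
K_W = (4C−1)/(4C−4) + 0.615/C = 19.822/16.822 + 0.1181 = 1.2965
τ_max = K·8FD/(πd³) → F_max = τ_allow·πd³/(8DK)
F_max = 225·π·7.3³/(8·38.0·1.2965) = 2.7498e+05/394.13 = 697.69 N

698 N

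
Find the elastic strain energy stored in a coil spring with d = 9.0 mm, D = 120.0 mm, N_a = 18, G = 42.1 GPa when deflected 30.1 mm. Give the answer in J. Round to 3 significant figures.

0.503 J

k = Gd⁴/(8D³N_a) = (42.1×10³)(9.0⁴)/(8·120.0³·18) = 1.1101 N/mm
U = ½kδ² = 0.5 × 1.1101 × 30.1² = 502.86 N·mm = 0.50286 J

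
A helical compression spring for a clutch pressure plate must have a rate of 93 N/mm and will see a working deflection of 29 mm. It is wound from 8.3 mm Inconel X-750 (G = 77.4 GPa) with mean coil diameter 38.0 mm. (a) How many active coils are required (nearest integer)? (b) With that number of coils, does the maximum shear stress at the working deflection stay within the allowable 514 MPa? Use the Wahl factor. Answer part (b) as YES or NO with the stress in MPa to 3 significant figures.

N_a = Gd⁴/(8D³k) = (77.4×10³)(8.3⁴)/(8·38.0³·93) = 8.998 → N_a = 9
Actual rate k = Gd⁴/(8D³·9) = 92.976 N/mm
Working load F = kδ = 92.976·29 = 2696.3 N
C = 38.0/8.3 = 4.5783; K_W = (4C−1)/(4C−4)+0.615/C = 1.3439
τ_max = K_W·8FD/(πd³) = 1.3439·456.31 = 613.24 MPa
τ_max > 514 MPa → exceeds allowable

(a) 9 coils; (b) NO, τ_max = 613 MPa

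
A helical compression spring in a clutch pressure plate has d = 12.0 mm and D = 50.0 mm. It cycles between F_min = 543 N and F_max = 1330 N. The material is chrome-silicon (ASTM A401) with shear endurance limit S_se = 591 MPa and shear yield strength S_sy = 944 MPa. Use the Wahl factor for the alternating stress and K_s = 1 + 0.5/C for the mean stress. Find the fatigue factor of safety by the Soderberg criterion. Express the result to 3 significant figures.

C = D/d = 50.0/12.0 = 4.1667; K_W = (4C−1)/(4C−4)+0.615/C = 1.3844; K_s = 1+0.5/C = 1.1200
F_a = (F_max−F_min)/2 = 393.5 N; F_m = (F_max+F_min)/2 = 936.5 N
τ_a = K_W·8F_aD/(πd³) = 1.3844 × 28.994 = 40.141 MPa
τ_m = K_s·8F_mD/(πd³) = 1.1200 × 69.004 = 77.284 MPa
Soderberg: 1/n_f = τ_a/S_se + τ_m/S_sy = 40.141/591 + 77.284/944 = 0.06792 + 0.08187 = 0.14979
n_f = 1/0.14979 = 6.676

6.68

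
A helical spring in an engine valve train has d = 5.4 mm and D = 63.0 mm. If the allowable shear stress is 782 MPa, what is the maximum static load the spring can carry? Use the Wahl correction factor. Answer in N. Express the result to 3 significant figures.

683 N

C = D/d = 63.0/5.4 = 11.6667
K_W = (4C−1)/(4C−4) + 0.615/C = 45.667/42.667 + 0.0527 = 1.1230
τ_max = K·8FD/(πd³) → F_max = τ_allow·πd³/(8DK)
F_max = 782·π·5.4³/(8·63.0·1.1230) = 3.8685e+05/566.01 = 683.47 N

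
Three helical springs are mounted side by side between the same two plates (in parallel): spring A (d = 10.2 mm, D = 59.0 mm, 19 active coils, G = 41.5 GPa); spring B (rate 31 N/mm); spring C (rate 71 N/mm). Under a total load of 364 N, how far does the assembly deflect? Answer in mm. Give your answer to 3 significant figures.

3.13 mm

k_A = Gd⁴/(8D³N_a) = (41.5×10³)(10.2⁴)/(8·59.0³·19) = 14.39 N/mm
Parallel: k_eq = 14.39 + 31 + 71 = 116.39 N/mm
δ = F/k_eq = 364/116.39 = 3.1274 mm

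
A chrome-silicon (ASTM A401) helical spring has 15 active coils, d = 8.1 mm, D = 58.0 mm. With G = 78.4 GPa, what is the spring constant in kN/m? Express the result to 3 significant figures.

k = Gd⁴/(8D³N_a) = (78.4×10³ × 8.1⁴) / (8 × 58.0³ × 15)
  = 3.37486e+08 / 2.34134e+07 = 14.414 N/mm

14.4 kN/m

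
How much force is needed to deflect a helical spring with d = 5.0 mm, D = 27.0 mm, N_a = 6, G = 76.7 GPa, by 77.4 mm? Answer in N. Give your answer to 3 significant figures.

k = Gd⁴/(8D³N_a) = (76.7×10³)(5.0⁴)/(8·27.0³·6) = 50.739 N/mm
F = k·δ = 50.739 × 77.4 = 3927.2 N

3930 N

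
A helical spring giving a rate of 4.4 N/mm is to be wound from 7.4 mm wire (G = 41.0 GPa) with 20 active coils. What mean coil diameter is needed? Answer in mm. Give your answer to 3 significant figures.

55.9 mm

D = (Gd⁴/(8N_a·k))^(1/3) = (41.0×10³·7.4⁴/(8·20·4.4))^(1/3)
  = (174638)^(1/3) = 55.8958 mm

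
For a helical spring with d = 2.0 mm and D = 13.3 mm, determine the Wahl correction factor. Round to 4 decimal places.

C = D/d = 13.3/2.0 = 6.6500
K_W = (4C−1)/(4C−4) + 0.615/C = 25.600/22.600 + 0.0925 = 1.2252

1.2252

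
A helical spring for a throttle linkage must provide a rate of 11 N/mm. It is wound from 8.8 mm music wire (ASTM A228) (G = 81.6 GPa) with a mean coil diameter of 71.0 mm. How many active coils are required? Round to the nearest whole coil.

N_a = Gd⁴/(8D³k) = (81.6×10³ × 8.8⁴)/(8 × 71.0³ × 11)
    = 4.89351e+08 / 3.14962e+07 = 15.54 → 16 coils

16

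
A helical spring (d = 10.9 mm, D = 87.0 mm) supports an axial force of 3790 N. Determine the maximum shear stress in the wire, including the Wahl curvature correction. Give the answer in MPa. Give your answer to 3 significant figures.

Spring index C = D/d = 87.0/10.9 = 7.9817
K_W = (4C−1)/(4C−4) + 0.615/C = 30.927/27.927 + 0.0771 = 1.1845
τ₀ = 8FD/(πd³) = 8·3790·87.0/(π·10.9³) = 2.63784e+06/4068.5 = 648.36 MPa
τ_max = K·τ₀ = 1.1845 × 648.36 = 767.97 MPa

768 MPa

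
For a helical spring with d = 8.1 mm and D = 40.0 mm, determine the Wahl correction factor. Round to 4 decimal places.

C = D/d = 40.0/8.1 = 4.9383
K_W = (4C−1)/(4C−4) + 0.615/C = 18.753/15.753 + 0.1245 = 1.3150

1.3150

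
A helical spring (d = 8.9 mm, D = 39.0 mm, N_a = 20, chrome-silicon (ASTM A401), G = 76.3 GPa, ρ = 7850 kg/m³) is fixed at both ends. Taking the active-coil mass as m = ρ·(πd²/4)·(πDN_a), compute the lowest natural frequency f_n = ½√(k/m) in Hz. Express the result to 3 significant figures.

k = Gd⁴/(8D³N_a) = (76.3×10³)(8.9⁴)/(8·39.0³·20) = 50.439 N/mm = 50439 N/m
Wire length L = πDN_a = π·39.0·20 = 2450.4 mm
m = ρ·(πd²/4)·L = 7850 × 62.211×10⁻⁶ m² × 2.4504 m = 1.1967 kg
f_n = ½√(k/m) = 0.5·√(50439/1.1967) = 0.5·√(42149) = 102.65 Hz

103 Hz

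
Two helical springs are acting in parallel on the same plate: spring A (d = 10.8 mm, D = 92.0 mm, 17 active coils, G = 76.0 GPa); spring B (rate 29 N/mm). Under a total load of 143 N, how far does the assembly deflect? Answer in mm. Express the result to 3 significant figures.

k_A = Gd⁴/(8D³N_a) = (76.0×10³)(10.8⁴)/(8·92.0³·17) = 9.7635 N/mm
Parallel: k_eq = 9.7635 + 29 = 38.764 N/mm
δ = F/k_eq = 143/38.764 = 3.689 mm

3.69 mm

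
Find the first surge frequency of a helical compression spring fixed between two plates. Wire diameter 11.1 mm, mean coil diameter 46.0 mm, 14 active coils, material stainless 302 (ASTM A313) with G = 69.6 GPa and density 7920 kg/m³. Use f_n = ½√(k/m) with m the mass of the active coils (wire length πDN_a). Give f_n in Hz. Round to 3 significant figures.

125 Hz

k = Gd⁴/(8D³N_a) = (69.6×10³)(11.1⁴)/(8·46.0³·14) = 96.919 N/mm = 96919 N/m
Wire length L = πDN_a = π·46.0·14 = 2023.2 mm
m = ρ·(πd²/4)·L = 7920 × 96.769×10⁻⁶ m² × 2.0232 m = 1.5506 kg
f_n = ½√(k/m) = 0.5·√(96919/1.5506) = 0.5·√(62505) = 125 Hz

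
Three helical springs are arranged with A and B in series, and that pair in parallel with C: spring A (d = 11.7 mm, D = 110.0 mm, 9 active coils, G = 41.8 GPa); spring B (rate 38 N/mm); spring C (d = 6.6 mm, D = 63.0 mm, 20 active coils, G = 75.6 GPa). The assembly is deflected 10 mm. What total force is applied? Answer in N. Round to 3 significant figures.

103 N

k_A = Gd⁴/(8D³N_a) = (41.8×10³)(11.7⁴)/(8·110.0³·9) = 8.1735 N/mm
k_C = Gd⁴/(8D³N_a) = (75.6×10³)(6.6⁴)/(8·63.0³·20) = 3.5856 N/mm
Springs A,B series: k_AB = 1/(1/8.1735+1/38) = 6.7267 N/mm; parallel with C: k_eq = 6.7267+3.5856 = 10.312 N/mm
F = k_eq·δ = 10.312·10 = 103.12 N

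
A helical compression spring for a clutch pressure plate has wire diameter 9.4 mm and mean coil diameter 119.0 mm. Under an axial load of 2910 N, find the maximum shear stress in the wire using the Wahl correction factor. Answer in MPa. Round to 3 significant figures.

Spring index C = D/d = 119.0/9.4 = 12.6596
K_W = (4C−1)/(4C−4) + 0.615/C = 49.638/46.638 + 0.0486 = 1.1129
τ₀ = 8FD/(πd³) = 8·2910·119.0/(π·9.4³) = 2.77032e+06/2609.4 = 1061.7 MPa
τ_max = K·τ₀ = 1.1129 × 1061.7 = 1181.6 MPa

1180 MPa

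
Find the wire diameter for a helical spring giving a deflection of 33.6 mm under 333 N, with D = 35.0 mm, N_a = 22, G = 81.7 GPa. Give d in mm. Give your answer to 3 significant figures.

Required rate k = F/δ = 333/33.6 = 9.9107 N/mm
d = (8D³N_a·k / G)^(1/4) = (8·35.0³·22·9.9107 / (81.7×10³))^0.25
  = (915.38)^0.25 = 5.5005 mm

5.50 mm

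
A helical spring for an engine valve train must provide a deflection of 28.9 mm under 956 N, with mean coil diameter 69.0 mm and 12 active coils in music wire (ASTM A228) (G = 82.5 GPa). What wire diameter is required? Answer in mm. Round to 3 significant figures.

Required rate k = F/δ = 956/28.9 = 33.08 N/mm
d = (8D³N_a·k / G)^(1/4) = (8·69.0³·12·33.08 / (82.5×10³))^0.25
  = (12645)^0.25 = 10.6043 mm

10.6 mm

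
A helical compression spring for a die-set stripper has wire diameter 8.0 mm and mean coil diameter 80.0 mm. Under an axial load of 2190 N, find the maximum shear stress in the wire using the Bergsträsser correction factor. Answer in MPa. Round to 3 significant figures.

Spring index C = D/d = 80.0/8.0 = 10.0000
K_B = (4C+2)/(4C−3) = 42.000/37.000 = 1.1351
τ₀ = 8FD/(πd³) = 8·2190·80.0/(π·8.0³) = 1.4016e+06/1608.5 = 871.37 MPa
τ_max = K·τ₀ = 1.1351 × 871.37 = 989.13 MPa

989 MPa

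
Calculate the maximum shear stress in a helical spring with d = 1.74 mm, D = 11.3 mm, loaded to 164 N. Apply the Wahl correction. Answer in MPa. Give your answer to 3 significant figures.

1100 MPa

Spring index C = D/d = 11.3/1.74 = 6.4943
K_W = (4C−1)/(4C−4) + 0.615/C = 24.977/21.977 + 0.0947 = 1.2312
τ₀ = 8FD/(πd³) = 8·164·11.3/(π·1.74³) = 14825.6/16.55 = 895.81 MPa
τ_max = K·τ₀ = 1.2312 × 895.81 = 1102.9 MPa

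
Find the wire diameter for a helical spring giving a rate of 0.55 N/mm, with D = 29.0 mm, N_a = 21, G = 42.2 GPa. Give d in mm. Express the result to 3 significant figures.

2.70 mm

d = (8D³N_a·k / G)^(1/4) = (8·29.0³·21·0.55 / (42.2×10³))^0.25
  = (53.402)^0.25 = 2.7033 mm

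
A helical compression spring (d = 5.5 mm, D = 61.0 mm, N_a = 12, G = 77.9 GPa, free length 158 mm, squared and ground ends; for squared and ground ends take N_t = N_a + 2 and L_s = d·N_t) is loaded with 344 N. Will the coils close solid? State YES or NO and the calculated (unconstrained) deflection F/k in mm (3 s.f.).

YES, δ = 105 mm

k = Gd⁴/(8D³N_a) = (77.9×10³)(5.5⁴)/(8·61.0³·12) = 3.2714 N/mm
N_t = 14; L_s = 5.5·14 = 77 mm; δ_solid = L₀ − L_s = 158 − 77 = 81 mm
δ = F/k = 344/3.2714 = 105.16 mm
δ ≥ δ_solid → spring goes solid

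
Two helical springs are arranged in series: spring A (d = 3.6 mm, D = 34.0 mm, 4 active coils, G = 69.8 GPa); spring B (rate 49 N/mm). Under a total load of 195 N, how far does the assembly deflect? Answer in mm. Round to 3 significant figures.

24.9 mm

k_A = Gd⁴/(8D³N_a) = (69.8×10³)(3.6⁴)/(8·34.0³·4) = 9.3213 N/mm
Series: 1/k_eq = 1/9.3213 + 1/49 = 0.12769; k_eq = 7.8315 N/mm
δ = F/k_eq = 195/7.8315 = 24.899 mm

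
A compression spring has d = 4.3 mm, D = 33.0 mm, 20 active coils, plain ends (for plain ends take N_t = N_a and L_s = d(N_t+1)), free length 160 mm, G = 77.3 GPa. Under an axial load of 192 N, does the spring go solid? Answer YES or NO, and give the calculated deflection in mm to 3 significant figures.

k = Gd⁴/(8D³N_a) = (77.3×10³)(4.3⁴)/(8·33.0³·20) = 4.5961 N/mm
N_t = 20; L_s = 4.3·21 = 90.3 mm; δ_solid = L₀ − L_s = 160 − 90.3 = 69.7 mm
δ = F/k = 192/4.5961 = 41.774 mm
δ < δ_solid → spring does not go solid

NO, δ = 41.8 mm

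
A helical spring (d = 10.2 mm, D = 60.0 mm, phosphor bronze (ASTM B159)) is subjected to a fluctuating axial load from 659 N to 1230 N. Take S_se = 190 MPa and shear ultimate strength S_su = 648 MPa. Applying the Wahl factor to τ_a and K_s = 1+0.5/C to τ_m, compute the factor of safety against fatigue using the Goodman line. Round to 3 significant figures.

C = D/d = 60.0/10.2 = 5.8824; K_W = (4C−1)/(4C−4)+0.615/C = 1.2582; K_s = 1+0.5/C = 1.0850
F_a = (F_max−F_min)/2 = 285.5 N; F_m = (F_max+F_min)/2 = 944.5 N
τ_a = K_W·8F_aD/(πd³) = 1.2582 × 41.105 = 51.717 MPa
τ_m = K_s·8F_mD/(πd³) = 1.0850 × 135.99 = 147.54 MPa
Goodman: 1/n_f = τ_a/S_se + τ_m/S_su = 51.717/190 + 147.54/648 = 0.27220 + 0.22769 = 0.49989
n_f = 1/0.49989 = 2

2.00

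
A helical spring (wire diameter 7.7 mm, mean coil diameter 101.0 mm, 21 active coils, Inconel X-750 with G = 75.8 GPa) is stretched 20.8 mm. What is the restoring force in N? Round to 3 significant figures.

k = Gd⁴/(8D³N_a) = (75.8×10³)(7.7⁴)/(8·101.0³·21) = 1.5394 N/mm
F = k·δ = 1.5394 × 20.8 = 32.02 N

32.0 N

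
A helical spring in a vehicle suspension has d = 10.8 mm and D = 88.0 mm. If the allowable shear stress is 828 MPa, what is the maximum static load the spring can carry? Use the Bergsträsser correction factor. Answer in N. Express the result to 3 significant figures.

C = D/d = 88.0/10.8 = 8.1481
K_B = (4C+2)/(4C−3) = 34.593/29.593 = 1.1690
τ_max = K·8FD/(πd³) → F_max = τ_allow·πd³/(8DK)
F_max = 828·π·10.8³/(8·88.0·1.1690) = 3.2768e+06/822.95 = 3981.8 N

3980 N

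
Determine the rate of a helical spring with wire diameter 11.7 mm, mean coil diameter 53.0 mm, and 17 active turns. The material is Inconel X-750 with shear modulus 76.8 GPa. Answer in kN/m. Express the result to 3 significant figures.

k = Gd⁴/(8D³N_a) = (76.8×10³ × 11.7⁴) / (8 × 53.0³ × 17)
  = 1.43915e+09 / 2.02473e+07 = 71.078 N/mm

71.1 kN/m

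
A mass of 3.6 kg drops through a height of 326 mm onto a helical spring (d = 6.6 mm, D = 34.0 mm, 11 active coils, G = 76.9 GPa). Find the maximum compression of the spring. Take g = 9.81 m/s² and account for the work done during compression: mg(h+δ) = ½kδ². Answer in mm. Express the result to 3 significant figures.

24.2 mm

k = Gd⁴/(8D³N_a) = (76.9×10³)(6.6⁴)/(8·34.0³·11) = 42.187 N/mm
W = mg = 3.6 × 9.81 = 35.316 N
½kδ² − Wδ − Wh = 0 → δ = (W + √(W² + 2kWh))/k
δ = (35.316 + √(1247.2 + 971408))/42.187 = (35.316 + 986.23)/42.187 = 24.215 mm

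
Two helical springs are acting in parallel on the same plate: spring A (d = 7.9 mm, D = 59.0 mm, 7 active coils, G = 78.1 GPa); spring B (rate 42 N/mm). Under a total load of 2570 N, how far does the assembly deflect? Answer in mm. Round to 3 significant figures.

k_A = Gd⁴/(8D³N_a) = (78.1×10³)(7.9⁴)/(8·59.0³·7) = 26.449 N/mm
Parallel: k_eq = 26.449 + 42 = 68.449 N/mm
δ = F/k_eq = 2570/68.449 = 37.546 mm

37.5 mm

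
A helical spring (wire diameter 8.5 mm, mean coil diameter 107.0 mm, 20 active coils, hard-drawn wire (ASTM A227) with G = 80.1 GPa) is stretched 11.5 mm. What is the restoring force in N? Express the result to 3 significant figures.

24.5 N

k = Gd⁴/(8D³N_a) = (80.1×10³)(8.5⁴)/(8·107.0³·20) = 2.1332 N/mm
F = k·δ = 2.1332 × 11.5 = 24.532 N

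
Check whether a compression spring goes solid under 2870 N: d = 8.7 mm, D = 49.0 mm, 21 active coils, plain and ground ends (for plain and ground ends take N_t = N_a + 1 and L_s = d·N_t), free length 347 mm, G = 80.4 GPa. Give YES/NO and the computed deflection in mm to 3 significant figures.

k = Gd⁴/(8D³N_a) = (80.4×10³)(8.7⁴)/(8·49.0³·21) = 23.304 N/mm
N_t = 22; L_s = 8.7·22 = 191.4 mm; δ_solid = L₀ − L_s = 347 − 191.4 = 155.6 mm
δ = F/k = 2870/23.304 = 123.15 mm
δ < δ_solid → spring does not go solid

NO, δ = 123 mm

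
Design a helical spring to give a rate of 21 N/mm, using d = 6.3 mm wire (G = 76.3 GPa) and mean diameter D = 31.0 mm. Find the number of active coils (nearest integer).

N_a = Gd⁴/(8D³k) = (76.3×10³ × 6.3⁴)/(8 × 31.0³ × 21)
    = 1.20195e+08 / 5.00489e+06 = 24.02 → 24 coils

24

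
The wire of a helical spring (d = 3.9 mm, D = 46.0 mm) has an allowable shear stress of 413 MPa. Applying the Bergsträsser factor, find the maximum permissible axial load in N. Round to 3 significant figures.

C = D/d = 46.0/3.9 = 11.7949
K_B = (4C+2)/(4C−3) = 49.179/44.179 = 1.1132
τ_max = K·8FD/(πd³) → F_max = τ_allow·πd³/(8DK)
F_max = 413·π·3.9³/(8·46.0·1.1132) = 76965/409.65 = 187.88 N

188 N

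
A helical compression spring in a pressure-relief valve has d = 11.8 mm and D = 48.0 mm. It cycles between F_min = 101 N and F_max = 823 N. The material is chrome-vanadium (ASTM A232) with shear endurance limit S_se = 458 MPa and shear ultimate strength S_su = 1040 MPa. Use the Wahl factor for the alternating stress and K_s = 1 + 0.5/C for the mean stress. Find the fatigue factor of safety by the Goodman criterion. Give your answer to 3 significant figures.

8.41

C = D/d = 48.0/11.8 = 4.0678; K_W = (4C−1)/(4C−4)+0.615/C = 1.3957; K_s = 1+0.5/C = 1.1229
F_a = (F_max−F_min)/2 = 361 N; F_m = (F_max+F_min)/2 = 462 N
τ_a = K_W·8F_aD/(πd³) = 1.3957 × 26.856 = 37.482 MPa
τ_m = K_s·8F_mD/(πd³) = 1.1229 × 34.37 = 38.594 MPa
Goodman: 1/n_f = τ_a/S_se + τ_m/S_su = 37.482/458 + 38.594/1040 = 0.08184 + 0.03711 = 0.11895
n_f = 1/0.11895 = 8.407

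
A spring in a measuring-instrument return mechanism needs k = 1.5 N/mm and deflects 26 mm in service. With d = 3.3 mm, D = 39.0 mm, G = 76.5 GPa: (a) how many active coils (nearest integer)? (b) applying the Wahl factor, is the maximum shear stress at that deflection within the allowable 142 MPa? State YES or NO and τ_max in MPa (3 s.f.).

(a) 13 coils; (b) YES, τ_max = 118 MPa

N_a = Gd⁴/(8D³k) = (76.5×10³)(3.3⁴)/(8·39.0³·1.5) = 12.75 → N_a = 13
Actual rate k = Gd⁴/(8D³·13) = 1.4706 N/mm
Working load F = kδ = 1.4706·26 = 38.235 N
C = 39.0/3.3 = 11.8182; K_W = (4C−1)/(4C−4)+0.615/C = 1.1214
τ_max = K_W·8FD/(πd³) = 1.1214·105.66 = 118.49 MPa
τ_max ≤ 142 MPa → acceptable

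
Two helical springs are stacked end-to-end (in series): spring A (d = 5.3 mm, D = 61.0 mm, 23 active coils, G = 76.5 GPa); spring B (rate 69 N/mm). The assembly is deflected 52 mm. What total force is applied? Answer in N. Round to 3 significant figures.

k_A = Gd⁴/(8D³N_a) = (76.5×10³)(5.3⁴)/(8·61.0³·23) = 1.4453 N/mm
Series: 1/k_eq = 1/1.4453 + 1/69 = 0.70639; k_eq = 1.4156 N/mm
F = k_eq·δ = 1.4156·52 = 73.614 N

73.6 N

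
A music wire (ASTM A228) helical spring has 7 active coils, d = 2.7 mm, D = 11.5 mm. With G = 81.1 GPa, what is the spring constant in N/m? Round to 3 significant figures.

50600 N/m

k = Gd⁴/(8D³N_a) = (81.1×10³ × 2.7⁴) / (8 × 11.5³ × 7)
  = 4.30999e+06 / 85169 = 50.605 N/mm = 50605 N/m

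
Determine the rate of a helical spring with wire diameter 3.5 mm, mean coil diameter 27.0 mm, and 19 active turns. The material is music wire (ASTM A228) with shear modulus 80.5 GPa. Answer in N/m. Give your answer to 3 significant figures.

k = Gd⁴/(8D³N_a) = (80.5×10³ × 3.5⁴) / (8 × 27.0³ × 19)
  = 1.208e+07 / 2.99182e+06 = 4.0377 N/mm = 4037.7 N/m

4040 N/m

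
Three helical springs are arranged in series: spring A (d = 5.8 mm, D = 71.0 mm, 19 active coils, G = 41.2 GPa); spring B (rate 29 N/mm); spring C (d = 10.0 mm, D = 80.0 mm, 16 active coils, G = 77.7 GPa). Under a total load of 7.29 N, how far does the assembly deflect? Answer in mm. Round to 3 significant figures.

9.37 mm

k_A = Gd⁴/(8D³N_a) = (41.2×10³)(5.8⁴)/(8·71.0³·19) = 0.85702 N/mm
k_C = Gd⁴/(8D³N_a) = (77.7×10³)(10.0⁴)/(8·80.0³·16) = 11.856 N/mm
Series: 1/k_eq = 1/0.85702 + 1/29 + 1/11.856 = 1.2857; k_eq = 0.77781 N/mm
δ = F/k_eq = 7.29/0.77781 = 9.3725 mm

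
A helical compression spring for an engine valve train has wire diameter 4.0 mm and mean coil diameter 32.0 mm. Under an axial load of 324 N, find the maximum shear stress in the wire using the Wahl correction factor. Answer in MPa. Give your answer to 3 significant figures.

488 MPa

Spring index C = D/d = 32.0/4.0 = 8.0000
K_W = (4C−1)/(4C−4) + 0.615/C = 31.000/28.000 + 0.0769 = 1.1840
τ₀ = 8FD/(πd³) = 8·324·32.0/(π·4.0³) = 82944/201.06 = 412.53 MPa
τ_max = K·τ₀ = 1.1840 × 412.53 = 488.44 MPa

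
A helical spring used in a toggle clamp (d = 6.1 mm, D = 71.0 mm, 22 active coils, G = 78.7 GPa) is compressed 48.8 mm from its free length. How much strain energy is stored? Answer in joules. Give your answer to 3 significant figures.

k = Gd⁴/(8D³N_a) = (78.7×10³)(6.1⁴)/(8·71.0³·22) = 1.7298 N/mm
U = ½kδ² = 0.5 × 1.7298 × 48.8² = 2059.8 N·mm = 2.0598 J

2.06 J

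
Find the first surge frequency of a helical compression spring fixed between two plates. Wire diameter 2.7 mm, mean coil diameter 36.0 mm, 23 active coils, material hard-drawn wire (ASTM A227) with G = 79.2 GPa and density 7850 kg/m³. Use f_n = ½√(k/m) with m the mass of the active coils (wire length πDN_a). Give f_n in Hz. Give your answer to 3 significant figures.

32.4 Hz

k = Gd⁴/(8D³N_a) = (79.2×10³)(2.7⁴)/(8·36.0³·23) = 0.49029 N/mm = 490.29 N/m
Wire length L = πDN_a = π·36.0·23 = 2601.2 mm
m = ρ·(πd²/4)·L = 7850 × 5.7256×10⁻⁶ m² × 2.6012 m = 0.11691 kg
f_n = ½√(k/m) = 0.5·√(490.29/0.11691) = 0.5·√(4193.6) = 32.379 Hz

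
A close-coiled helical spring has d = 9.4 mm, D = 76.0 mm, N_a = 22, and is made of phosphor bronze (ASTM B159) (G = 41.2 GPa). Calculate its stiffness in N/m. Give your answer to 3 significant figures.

k = Gd⁴/(8D³N_a) = (41.2×10³ × 9.4⁴) / (8 × 76.0³ × 22)
  = 3.21669e+08 / 7.72598e+07 = 4.1635 N/mm = 4163.5 N/m

4160 N/m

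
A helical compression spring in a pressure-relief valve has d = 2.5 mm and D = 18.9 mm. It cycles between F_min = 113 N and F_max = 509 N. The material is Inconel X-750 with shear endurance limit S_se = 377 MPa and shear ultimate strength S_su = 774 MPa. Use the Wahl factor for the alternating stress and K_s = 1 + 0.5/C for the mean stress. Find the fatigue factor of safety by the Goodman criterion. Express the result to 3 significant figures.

C = D/d = 18.9/2.5 = 7.5600; K_W = (4C−1)/(4C−4)+0.615/C = 1.1957; K_s = 1+0.5/C = 1.0661
F_a = (F_max−F_min)/2 = 198 N; F_m = (F_max+F_min)/2 = 311 N
τ_a = K_W·8F_aD/(πd³) = 1.1957 × 609.88 = 729.22 MPa
τ_m = K_s·8F_mD/(πd³) = 1.0661 × 957.95 = 1021.3 MPa
Goodman: 1/n_f = τ_a/S_se + τ_m/S_su = 729.22/377 + 1021.3/774 = 1.93428 + 1.31952 = 3.2538
n_f = 1/3.2538 = 0.3073

0.307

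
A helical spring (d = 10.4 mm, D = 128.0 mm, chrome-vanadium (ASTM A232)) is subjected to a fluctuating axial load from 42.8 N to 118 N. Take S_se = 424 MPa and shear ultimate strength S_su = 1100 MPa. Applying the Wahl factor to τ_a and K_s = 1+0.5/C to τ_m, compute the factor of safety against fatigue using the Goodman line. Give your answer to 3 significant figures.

19.7

C = D/d = 128.0/10.4 = 12.3077; K_W = (4C−1)/(4C−4)+0.615/C = 1.1163; K_s = 1+0.5/C = 1.0406
F_a = (F_max−F_min)/2 = 37.6 N; F_m = (F_max+F_min)/2 = 80.4 N
τ_a = K_W·8F_aD/(πd³) = 1.1163 × 10.895 = 12.162 MPa
τ_m = K_s·8F_mD/(πd³) = 1.0406 × 23.297 = 24.244 MPa
Goodman: 1/n_f = τ_a/S_se + τ_m/S_su = 12.162/424 + 24.244/1100 = 0.02868 + 0.02204 = 0.050725
n_f = 1/0.050725 = 19.71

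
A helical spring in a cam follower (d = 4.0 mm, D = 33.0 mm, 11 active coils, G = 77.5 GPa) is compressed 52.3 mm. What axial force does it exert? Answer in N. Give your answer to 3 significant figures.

k = Gd⁴/(8D³N_a) = (77.5×10³)(4.0⁴)/(8·33.0³·11) = 6.2736 N/mm
F = k·δ = 6.2736 × 52.3 = 328.11 N

328 N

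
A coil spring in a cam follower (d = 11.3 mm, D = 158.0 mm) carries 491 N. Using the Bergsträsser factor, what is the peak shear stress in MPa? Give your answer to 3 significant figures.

150 MPa

Spring index C = D/d = 158.0/11.3 = 13.9823
K_B = (4C+2)/(4C−3) = 57.929/52.929 = 1.0945
τ₀ = 8FD/(πd³) = 8·491·158.0/(π·11.3³) = 620624/4533 = 136.91 MPa
τ_max = K·τ₀ = 1.0945 × 136.91 = 149.85 MPa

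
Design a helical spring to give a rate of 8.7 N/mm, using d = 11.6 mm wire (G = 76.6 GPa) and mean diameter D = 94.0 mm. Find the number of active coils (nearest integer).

N_a = Gd⁴/(8D³k) = (76.6×10³ × 11.6⁴)/(8 × 94.0³ × 8.7)
    = 1.38695e+09 / 5.78086e+07 = 23.99 → 24 coils

24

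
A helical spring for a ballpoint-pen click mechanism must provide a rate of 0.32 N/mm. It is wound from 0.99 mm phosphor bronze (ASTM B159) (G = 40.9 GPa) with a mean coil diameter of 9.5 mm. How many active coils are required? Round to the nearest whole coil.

N_a = Gd⁴/(8D³k) = (40.9×10³ × 0.99⁴)/(8 × 9.5³ × 0.32)
    = 39288.4 / 2194.88 = 17.9 → 18 coils

18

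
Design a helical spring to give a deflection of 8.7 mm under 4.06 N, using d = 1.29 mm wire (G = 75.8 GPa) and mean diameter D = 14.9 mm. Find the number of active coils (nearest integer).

Required rate k = F/δ = 4.06/8.7 = 0.46667 N/mm
N_a = Gd⁴/(8D³k) = (75.8×10³ × 1.29⁴)/(8 × 14.9³ × 0.46667)
    = 209908 / 12349.7 = 17 → 17 coils

17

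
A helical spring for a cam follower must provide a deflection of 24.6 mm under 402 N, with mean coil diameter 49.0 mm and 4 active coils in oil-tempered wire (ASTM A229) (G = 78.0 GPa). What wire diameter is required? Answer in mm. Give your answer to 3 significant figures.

Required rate k = F/δ = 402/24.6 = 16.341 N/mm
d = (8D³N_a·k / G)^(1/4) = (8·49.0³·4·16.341 / (78.0×10³))^0.25
  = (788.74)^0.25 = 5.2995 mm

5.30 mm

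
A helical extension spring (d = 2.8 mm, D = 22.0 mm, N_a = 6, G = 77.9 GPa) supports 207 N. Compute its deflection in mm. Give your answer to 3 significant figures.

k = Gd⁴/(8D³N_a) = (77.9×10³)(2.8⁴)/(8·22.0³·6) = 9.3683 N/mm
δ = F/k = 207 / 9.3683 = 22.096 mm

22.1 mm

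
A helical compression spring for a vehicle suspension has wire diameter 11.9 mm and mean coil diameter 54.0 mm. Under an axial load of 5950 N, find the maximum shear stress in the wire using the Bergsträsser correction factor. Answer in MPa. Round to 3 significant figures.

646 MPa

Spring index C = D/d = 54.0/11.9 = 4.5378
K_B = (4C+2)/(4C−3) = 20.151/15.151 = 1.3300
τ₀ = 8FD/(πd³) = 8·5950·54.0/(π·11.9³) = 2.5704e+06/5294.1 = 485.52 MPa
τ_max = K·τ₀ = 1.3300 × 485.52 = 645.75 MPa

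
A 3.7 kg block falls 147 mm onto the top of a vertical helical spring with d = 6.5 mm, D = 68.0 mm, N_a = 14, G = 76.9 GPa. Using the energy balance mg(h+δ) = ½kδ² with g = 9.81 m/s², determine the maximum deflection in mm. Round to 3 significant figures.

62.5 mm

k = Gd⁴/(8D³N_a) = (76.9×10³)(6.5⁴)/(8·68.0³·14) = 3.8979 N/mm
W = mg = 3.7 × 9.81 = 36.297 N
½kδ² − Wδ − Wh = 0 → δ = (W + √(W² + 2kWh))/k
δ = (36.297 + √(1317.5 + 41596.1))/3.8979 = (36.297 + 207.16)/3.8979 = 62.457 mm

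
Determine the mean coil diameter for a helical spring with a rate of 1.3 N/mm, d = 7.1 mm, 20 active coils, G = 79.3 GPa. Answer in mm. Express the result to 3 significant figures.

D = (Gd⁴/(8N_a·k))^(1/3) = (79.3×10³·7.1⁴/(8·20·1.3))^(1/3)
  = (968820)^(1/3) = 98.9497 mm

98.9 mm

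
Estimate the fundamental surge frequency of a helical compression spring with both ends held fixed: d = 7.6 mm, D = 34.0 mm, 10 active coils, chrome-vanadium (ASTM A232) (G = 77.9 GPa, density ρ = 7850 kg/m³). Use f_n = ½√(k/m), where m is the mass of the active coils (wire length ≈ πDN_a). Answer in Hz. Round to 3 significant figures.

233 Hz

k = Gd⁴/(8D³N_a) = (77.9×10³)(7.6⁴)/(8·34.0³·10) = 82.654 N/mm = 82654 N/m
Wire length L = πDN_a = π·34.0·10 = 1068.1 mm
m = ρ·(πd²/4)·L = 7850 × 45.365×10⁻⁶ m² × 1.0681 m = 0.38038 kg
f_n = ½√(k/m) = 0.5·√(82654/0.38038) = 0.5·√(2.1729e+05) = 233.07 Hz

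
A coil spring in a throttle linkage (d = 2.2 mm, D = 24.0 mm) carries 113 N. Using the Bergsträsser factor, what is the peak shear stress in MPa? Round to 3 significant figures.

728 MPa

Spring index C = D/d = 24.0/2.2 = 10.9091
K_B = (4C+2)/(4C−3) = 45.636/40.636 = 1.1230
τ₀ = 8FD/(πd³) = 8·113·24.0/(π·2.2³) = 21696/33.452 = 648.58 MPa
τ_max = K·τ₀ = 1.1230 × 648.58 = 728.38 MPa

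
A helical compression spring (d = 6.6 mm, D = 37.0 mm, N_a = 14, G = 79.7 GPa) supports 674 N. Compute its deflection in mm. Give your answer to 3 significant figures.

k = Gd⁴/(8D³N_a) = (79.7×10³)(6.6⁴)/(8·37.0³·14) = 26.657 N/mm
δ = F/k = 674 / 26.657 = 25.284 mm

25.3 mm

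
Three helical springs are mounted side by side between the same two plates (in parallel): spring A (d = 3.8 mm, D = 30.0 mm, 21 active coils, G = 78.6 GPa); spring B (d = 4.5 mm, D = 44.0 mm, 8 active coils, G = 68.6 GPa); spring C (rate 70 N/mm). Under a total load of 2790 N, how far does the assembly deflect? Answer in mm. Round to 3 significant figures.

35.4 mm

k_A = Gd⁴/(8D³N_a) = (78.6×10³)(3.8⁴)/(8·30.0³·21) = 3.6131 N/mm
k_B = Gd⁴/(8D³N_a) = (68.6×10³)(4.5⁴)/(8·44.0³·8) = 5.1598 N/mm
Parallel: k_eq = 3.6131 + 5.1598 + 70 = 78.773 N/mm
δ = F/k_eq = 2790/78.773 = 35.418 mm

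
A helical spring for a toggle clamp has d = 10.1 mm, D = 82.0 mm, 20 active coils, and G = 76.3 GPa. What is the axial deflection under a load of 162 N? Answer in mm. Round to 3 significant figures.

k = Gd⁴/(8D³N_a) = (76.3×10³)(10.1⁴)/(8·82.0³·20) = 9.0001 N/mm
δ = F/k = 162 / 9.0001 = 18 mm

18.0 mm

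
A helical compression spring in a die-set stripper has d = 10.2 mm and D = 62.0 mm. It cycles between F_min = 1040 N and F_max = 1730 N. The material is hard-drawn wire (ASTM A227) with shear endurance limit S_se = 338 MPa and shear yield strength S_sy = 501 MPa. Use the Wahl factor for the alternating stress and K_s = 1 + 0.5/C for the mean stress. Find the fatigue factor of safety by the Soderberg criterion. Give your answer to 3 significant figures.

C = D/d = 62.0/10.2 = 6.0784; K_W = (4C−1)/(4C−4)+0.615/C = 1.2489; K_s = 1+0.5/C = 1.0823
F_a = (F_max−F_min)/2 = 345 N; F_m = (F_max+F_min)/2 = 1385 N
τ_a = K_W·8F_aD/(πd³) = 1.2489 × 51.328 = 64.101 MPa
τ_m = K_s·8F_mD/(πd³) = 1.0823 × 206.05 = 223 MPa
Soderberg: 1/n_f = τ_a/S_se + τ_m/S_sy = 64.101/338 + 223/501 = 0.18965 + 0.44512 = 0.63476
n_f = 1/0.63476 = 1.575

1.58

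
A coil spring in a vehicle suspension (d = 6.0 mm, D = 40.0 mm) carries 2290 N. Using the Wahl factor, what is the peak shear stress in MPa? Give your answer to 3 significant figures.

1320 MPa

Spring index C = D/d = 40.0/6.0 = 6.6667
K_W = (4C−1)/(4C−4) + 0.615/C = 25.667/22.667 + 0.0922 = 1.2246
τ₀ = 8FD/(πd³) = 8·2290·40.0/(π·6.0³) = 732800/678.58 = 1079.9 MPa
τ_max = K·τ₀ = 1.2246 × 1079.9 = 1322.4 MPa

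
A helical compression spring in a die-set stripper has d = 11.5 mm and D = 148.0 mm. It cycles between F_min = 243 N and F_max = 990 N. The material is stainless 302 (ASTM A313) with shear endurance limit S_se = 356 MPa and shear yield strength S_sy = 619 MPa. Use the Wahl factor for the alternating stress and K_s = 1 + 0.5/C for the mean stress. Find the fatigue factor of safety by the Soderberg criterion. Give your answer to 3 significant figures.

C = D/d = 148.0/11.5 = 12.8696; K_W = (4C−1)/(4C−4)+0.615/C = 1.1110; K_s = 1+0.5/C = 1.0389
F_a = (F_max−F_min)/2 = 373.5 N; F_m = (F_max+F_min)/2 = 616.5 N
τ_a = K_W·8F_aD/(πd³) = 1.1110 × 92.555 = 102.83 MPa
τ_m = K_s·8F_mD/(πd³) = 1.0389 × 152.77 = 158.71 MPa
Soderberg: 1/n_f = τ_a/S_se + τ_m/S_sy = 102.83/356 + 158.71/619 = 0.28884 + 0.25639 = 0.54523
n_f = 1/0.54523 = 1.834

1.83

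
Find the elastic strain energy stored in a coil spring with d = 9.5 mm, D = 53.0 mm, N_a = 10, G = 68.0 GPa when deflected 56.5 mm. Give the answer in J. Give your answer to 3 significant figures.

74.2 J

k = Gd⁴/(8D³N_a) = (68.0×10³)(9.5⁴)/(8·53.0³·10) = 46.504 N/mm
U = ½kδ² = 0.5 × 46.504 × 56.5² = 74225 N·mm = 74.225 J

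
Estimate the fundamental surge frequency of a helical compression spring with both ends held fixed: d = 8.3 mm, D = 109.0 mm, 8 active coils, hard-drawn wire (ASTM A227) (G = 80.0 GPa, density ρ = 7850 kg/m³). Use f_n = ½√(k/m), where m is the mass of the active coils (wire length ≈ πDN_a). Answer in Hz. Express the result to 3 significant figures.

k = Gd⁴/(8D³N_a) = (80.0×10³)(8.3⁴)/(8·109.0³·8) = 4.5808 N/mm = 4580.8 N/m
Wire length L = πDN_a = π·109.0·8 = 2739.5 mm
m = ρ·(πd²/4)·L = 7850 × 54.106×10⁻⁶ m² × 2.7395 m = 1.1635 kg
f_n = ½√(k/m) = 0.5·√(4580.8/1.1635) = 0.5·√(3937) = 31.373 Hz

31.4 Hz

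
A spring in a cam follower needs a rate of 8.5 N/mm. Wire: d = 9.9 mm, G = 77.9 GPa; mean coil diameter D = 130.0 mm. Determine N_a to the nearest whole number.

5

N_a = Gd⁴/(8D³k) = (77.9×10³ × 9.9⁴)/(8 × 130.0³ × 8.5)
    = 7.48304e+08 / 1.49396e+08 = 5.009 → 5 coils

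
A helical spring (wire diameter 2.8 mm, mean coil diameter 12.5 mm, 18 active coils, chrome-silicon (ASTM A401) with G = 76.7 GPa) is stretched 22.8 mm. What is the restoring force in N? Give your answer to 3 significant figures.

k = Gd⁴/(8D³N_a) = (76.7×10³)(2.8⁴)/(8·12.5³·18) = 16.762 N/mm
F = k·δ = 16.762 × 22.8 = 382.18 N

382 N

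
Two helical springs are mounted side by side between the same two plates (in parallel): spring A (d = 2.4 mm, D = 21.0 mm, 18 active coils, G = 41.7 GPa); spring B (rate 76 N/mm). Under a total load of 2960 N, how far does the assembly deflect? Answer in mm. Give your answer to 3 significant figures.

k_A = Gd⁴/(8D³N_a) = (41.7×10³)(2.4⁴)/(8·21.0³·18) = 1.0374 N/mm
Parallel: k_eq = 1.0374 + 76 = 77.037 N/mm
δ = F/k_eq = 2960/77.037 = 38.423 mm

38.4 mm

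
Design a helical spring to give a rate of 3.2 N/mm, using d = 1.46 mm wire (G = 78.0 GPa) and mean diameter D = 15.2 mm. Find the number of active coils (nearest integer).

N_a = Gd⁴/(8D³k) = (78.0×10³ × 1.46⁴)/(8 × 15.2³ × 3.2)
    = 354410 / 89902.3 = 3.942 → 4 coils

4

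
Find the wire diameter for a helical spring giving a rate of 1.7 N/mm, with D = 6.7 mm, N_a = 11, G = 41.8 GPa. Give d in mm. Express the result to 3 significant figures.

1.02 mm

d = (8D³N_a·k / G)^(1/4) = (8·6.7³·11·1.7 / (41.8×10³))^0.25
  = (1.0764)^0.25 = 1.0186 mm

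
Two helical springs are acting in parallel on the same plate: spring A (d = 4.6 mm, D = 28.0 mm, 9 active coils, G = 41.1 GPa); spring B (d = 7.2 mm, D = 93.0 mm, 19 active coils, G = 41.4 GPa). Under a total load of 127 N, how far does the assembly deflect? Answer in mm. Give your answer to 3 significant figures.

10.1 mm

k_A = Gd⁴/(8D³N_a) = (41.1×10³)(4.6⁴)/(8·28.0³·9) = 11.643 N/mm
k_B = Gd⁴/(8D³N_a) = (41.4×10³)(7.2⁴)/(8·93.0³·19) = 0.90999 N/mm
Parallel: k_eq = 11.643 + 0.90999 = 12.553 N/mm
δ = F/k_eq = 127/12.553 = 10.117 mm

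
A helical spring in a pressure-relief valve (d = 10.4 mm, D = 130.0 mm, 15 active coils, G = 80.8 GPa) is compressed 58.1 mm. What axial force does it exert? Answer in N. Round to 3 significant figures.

208 N

k = Gd⁴/(8D³N_a) = (80.8×10³)(10.4⁴)/(8·130.0³·15) = 3.5854 N/mm
F = k·δ = 3.5854 × 58.1 = 208.31 N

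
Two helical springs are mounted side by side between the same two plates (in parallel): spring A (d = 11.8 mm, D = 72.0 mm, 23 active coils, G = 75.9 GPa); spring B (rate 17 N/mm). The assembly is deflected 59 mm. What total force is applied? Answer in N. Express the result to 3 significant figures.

k_A = Gd⁴/(8D³N_a) = (75.9×10³)(11.8⁴)/(8·72.0³·23) = 21.427 N/mm
Parallel: k_eq = 21.427 + 17 = 38.427 N/mm
F = k_eq·δ = 38.427·59 = 2267.2 N

2270 N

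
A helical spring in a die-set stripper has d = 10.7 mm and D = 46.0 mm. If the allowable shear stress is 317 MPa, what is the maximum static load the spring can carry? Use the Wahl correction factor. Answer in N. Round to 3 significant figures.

2420 N

C = D/d = 46.0/10.7 = 4.2991
K_W = (4C−1)/(4C−4) + 0.615/C = 16.196/13.196 + 0.1431 = 1.3704
τ_max = K·8FD/(πd³) → F_max = τ_allow·πd³/(8DK)
F_max = 317·π·10.7³/(8·46.0·1.3704) = 1.22e+06/504.3 = 2419.2 N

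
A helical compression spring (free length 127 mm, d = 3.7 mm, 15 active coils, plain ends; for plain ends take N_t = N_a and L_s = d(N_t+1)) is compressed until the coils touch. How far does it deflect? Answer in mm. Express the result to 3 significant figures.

N_t = 15; L_s = 3.7·16 = 59.2 mm
δ_solid = L₀ − L_s = 127 − 59.2 = 67.8 mm

67.8 mm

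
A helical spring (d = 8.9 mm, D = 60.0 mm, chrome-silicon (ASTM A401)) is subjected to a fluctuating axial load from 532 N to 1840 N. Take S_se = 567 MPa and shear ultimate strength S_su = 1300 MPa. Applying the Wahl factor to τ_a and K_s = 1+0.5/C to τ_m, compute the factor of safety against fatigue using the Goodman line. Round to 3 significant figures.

1.93

C = D/d = 60.0/8.9 = 6.7416; K_W = (4C−1)/(4C−4)+0.615/C = 1.2219; K_s = 1+0.5/C = 1.0742
F_a = (F_max−F_min)/2 = 654 N; F_m = (F_max+F_min)/2 = 1186 N
τ_a = K_W·8F_aD/(πd³) = 1.2219 × 141.74 = 173.19 MPa
τ_m = K_s·8F_mD/(πd³) = 1.0742 × 257.04 = 276.11 MPa
Goodman: 1/n_f = τ_a/S_se + τ_m/S_su = 173.19/567 + 276.11/1300 = 0.30545 + 0.21239 = 0.51784
n_f = 1/0.51784 = 1.931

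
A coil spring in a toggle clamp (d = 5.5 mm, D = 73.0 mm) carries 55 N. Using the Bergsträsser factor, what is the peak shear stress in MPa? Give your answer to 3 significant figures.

67.6 MPa

Spring index C = D/d = 73.0/5.5 = 13.2727
K_B = (4C+2)/(4C−3) = 55.091/50.091 = 1.0998
τ₀ = 8FD/(πd³) = 8·55·73.0/(π·5.5³) = 32120/522.68 = 61.452 MPa
τ_max = K·τ₀ = 1.0998 × 61.452 = 67.586 MPa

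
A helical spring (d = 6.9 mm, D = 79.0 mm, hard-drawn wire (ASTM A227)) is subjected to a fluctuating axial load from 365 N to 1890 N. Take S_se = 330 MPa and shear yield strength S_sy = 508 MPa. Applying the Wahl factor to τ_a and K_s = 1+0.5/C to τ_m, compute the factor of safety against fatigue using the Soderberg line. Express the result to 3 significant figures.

C = D/d = 79.0/6.9 = 11.4493; K_W = (4C−1)/(4C−4)+0.615/C = 1.1255; K_s = 1+0.5/C = 1.0437
F_a = (F_max−F_min)/2 = 762.5 N; F_m = (F_max+F_min)/2 = 1127.5 N
τ_a = K_W·8F_aD/(πd³) = 1.1255 × 466.94 = 525.53 MPa
τ_m = K_s·8F_mD/(πd³) = 1.0437 × 690.46 = 720.61 MPa
Soderberg: 1/n_f = τ_a/S_se + τ_m/S_sy = 525.53/330 + 720.61/508 = 1.59253 + 1.41852 = 3.0111
n_f = 1/3.0111 = 0.3321

0.332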